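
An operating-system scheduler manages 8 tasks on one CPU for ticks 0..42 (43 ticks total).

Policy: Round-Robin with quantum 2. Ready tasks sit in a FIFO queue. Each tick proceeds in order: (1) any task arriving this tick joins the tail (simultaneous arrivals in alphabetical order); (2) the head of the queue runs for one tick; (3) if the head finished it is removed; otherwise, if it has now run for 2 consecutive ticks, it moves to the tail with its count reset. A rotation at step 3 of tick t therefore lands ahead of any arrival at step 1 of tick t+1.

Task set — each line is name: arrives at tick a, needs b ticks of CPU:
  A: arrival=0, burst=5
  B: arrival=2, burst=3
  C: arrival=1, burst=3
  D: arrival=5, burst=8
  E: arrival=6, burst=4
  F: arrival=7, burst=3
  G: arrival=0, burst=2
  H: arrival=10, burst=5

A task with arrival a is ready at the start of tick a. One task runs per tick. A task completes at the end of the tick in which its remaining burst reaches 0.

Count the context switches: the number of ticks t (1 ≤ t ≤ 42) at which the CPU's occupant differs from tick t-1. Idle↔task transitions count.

t=0: queue=[A,G] q_used=0 → run A
t=1: queue=[A,G,C] q_used=1 → run A
t=2: queue=[G,C,A,B] q_used=0 → run G
t=3: queue=[G,C,A,B] q_used=1 → run G
t=4: queue=[C,A,B] q_used=0 → run C
t=5: queue=[C,A,B,D] q_used=1 → run C
t=6: queue=[A,B,D,C,E] q_used=0 → run A
t=7: queue=[A,B,D,C,E,F] q_used=1 → run A
t=8: queue=[B,D,C,E,F,A] q_used=0 → run B
t=9: queue=[B,D,C,E,F,A] q_used=1 → run B
t=10: queue=[D,C,E,F,A,B,H] q_used=0 → run D
t=11: queue=[D,C,E,F,A,B,H] q_used=1 → run D
t=12: queue=[C,E,F,A,B,H,D] q_used=0 → run C
t=13: queue=[E,F,A,B,H,D] q_used=0 → run E
t=14: queue=[E,F,A,B,H,D] q_used=1 → run E
t=15: queue=[F,A,B,H,D,E] q_used=0 → run F
t=16: queue=[F,A,B,H,D,E] q_used=1 → run F
t=17: queue=[A,B,H,D,E,F] q_used=0 → run A
t=18: queue=[B,H,D,E,F] q_used=0 → run B
t=19: queue=[H,D,E,F] q_used=0 → run H
t=20: queue=[H,D,E,F] q_used=1 → run H
t=21: queue=[D,E,F,H] q_used=0 → run D
t=22: queue=[D,E,F,H] q_used=1 → run D
t=23: queue=[E,F,H,D] q_used=0 → run E
t=24: queue=[E,F,H,D] q_used=1 → run E
t=25: queue=[F,H,D] q_used=0 → run F
t=26: queue=[H,D] q_used=0 → run H
t=27: queue=[H,D] q_used=1 → run H
t=28: queue=[D,H] q_used=0 → run D
t=29: queue=[D,H] q_used=1 → run D
t=30: queue=[H,D] q_used=0 → run H
t=31: queue=[D] q_used=0 → run D
t=32: queue=[D] q_used=1 → run D
t=33: (idle)
t=34: (idle)
t=35: (idle)
t=36: (idle)
t=37: (idle)
t=38: (idle)
t=39: (idle)
t=40: (idle)
t=41: (idle)
t=42: (idle)

context switches = 19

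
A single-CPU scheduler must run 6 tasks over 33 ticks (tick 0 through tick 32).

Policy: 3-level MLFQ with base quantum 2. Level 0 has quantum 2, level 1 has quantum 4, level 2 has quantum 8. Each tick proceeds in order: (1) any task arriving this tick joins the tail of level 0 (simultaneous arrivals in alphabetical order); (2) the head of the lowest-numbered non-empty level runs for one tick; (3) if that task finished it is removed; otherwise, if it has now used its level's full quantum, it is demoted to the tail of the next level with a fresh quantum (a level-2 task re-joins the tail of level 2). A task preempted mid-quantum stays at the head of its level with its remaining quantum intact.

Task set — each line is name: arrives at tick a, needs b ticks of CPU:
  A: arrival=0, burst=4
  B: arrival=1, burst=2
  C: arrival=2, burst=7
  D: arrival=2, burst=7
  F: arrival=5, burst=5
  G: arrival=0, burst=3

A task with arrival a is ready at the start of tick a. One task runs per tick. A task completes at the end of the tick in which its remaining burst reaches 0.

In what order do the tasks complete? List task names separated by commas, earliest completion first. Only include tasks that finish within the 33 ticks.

completion order = B, A, G, F, C, D

t=0: L0/L1/L2 = AG/-/- → run A
t=1: L0/L1/L2 = AGB/-/- → run A
t=2: L0/L1/L2 = GBCD/A/- → run G
t=3: L0/L1/L2 = GBCD/A/- → run G
t=4: L0/L1/L2 = BCD/AG/- → run B
t=5: L0/L1/L2 = BCDF/AG/- → run B
t=6: L0/L1/L2 = CDF/AG/- → run C
t=7: L0/L1/L2 = CDF/AG/- → run C
t=8: L0/L1/L2 = DF/AGC/- → run D
t=9: L0/L1/L2 = DF/AGC/- → run D
t=10: L0/L1/L2 = F/AGCD/- → run F
t=11: L0/L1/L2 = F/AGCD/- → run F
t=12: L0/L1/L2 = -/AGCDF/- → run A
t=13: L0/L1/L2 = -/AGCDF/- → run A
t=14: L0/L1/L2 = -/GCDF/- → run G
t=15: L0/L1/L2 = -/CDF/- → run C
t=16: L0/L1/L2 = -/CDF/- → run C
t=17: L0/L1/L2 = -/CDF/- → run C
t=18: L0/L1/L2 = -/CDF/- → run C
t=19: L0/L1/L2 = -/DF/C → run D
t=20: L0/L1/L2 = -/DF/C → run D
t=21: L0/L1/L2 = -/DF/C → run D
t=22: L0/L1/L2 = -/DF/C → run D
t=23: L0/L1/L2 = -/F/CD → run F
t=24: L0/L1/L2 = -/F/CD → run F
t=25: L0/L1/L2 = -/F/CD → run F
t=26: L0/L1/L2 = -/-/CD → run C
t=27: L0/L1/L2 = -/-/D → run D
t=28: (idle)
t=29: (idle)
t=30: (idle)
t=31: (idle)
t=32: (idle)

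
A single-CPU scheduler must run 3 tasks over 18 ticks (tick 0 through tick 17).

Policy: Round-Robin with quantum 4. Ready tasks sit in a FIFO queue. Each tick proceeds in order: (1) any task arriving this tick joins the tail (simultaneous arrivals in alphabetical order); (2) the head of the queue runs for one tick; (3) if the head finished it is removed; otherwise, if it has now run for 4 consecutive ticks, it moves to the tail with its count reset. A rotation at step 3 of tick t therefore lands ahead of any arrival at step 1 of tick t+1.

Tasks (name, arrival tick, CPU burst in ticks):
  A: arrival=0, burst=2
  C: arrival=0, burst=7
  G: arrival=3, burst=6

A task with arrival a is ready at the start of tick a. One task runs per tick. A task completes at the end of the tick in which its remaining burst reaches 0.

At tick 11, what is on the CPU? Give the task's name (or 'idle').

running at tick 11 = C

t=0: queue=[A,C] q_used=0 → run A
t=1: queue=[A,C] q_used=1 → run A
t=2: queue=[C] q_used=0 → run C
t=3: queue=[C,G] q_used=1 → run C
t=4: queue=[C,G] q_used=2 → run C
t=5: queue=[C,G] q_used=3 → run C
t=6: queue=[G,C] q_used=0 → run G
t=7: queue=[G,C] q_used=1 → run G
t=8: queue=[G,C] q_used=2 → run G
t=9: queue=[G,C] q_used=3 → run G
t=10: queue=[C,G] q_used=0 → run C
t=11: queue=[C,G] q_used=1 → run C
t=12: queue=[C,G] q_used=2 → run C
t=13: queue=[G] q_used=0 → run G
t=14: queue=[G] q_used=1 → run G
t=15: (idle)
t=16: (idle)
t=17: (idle)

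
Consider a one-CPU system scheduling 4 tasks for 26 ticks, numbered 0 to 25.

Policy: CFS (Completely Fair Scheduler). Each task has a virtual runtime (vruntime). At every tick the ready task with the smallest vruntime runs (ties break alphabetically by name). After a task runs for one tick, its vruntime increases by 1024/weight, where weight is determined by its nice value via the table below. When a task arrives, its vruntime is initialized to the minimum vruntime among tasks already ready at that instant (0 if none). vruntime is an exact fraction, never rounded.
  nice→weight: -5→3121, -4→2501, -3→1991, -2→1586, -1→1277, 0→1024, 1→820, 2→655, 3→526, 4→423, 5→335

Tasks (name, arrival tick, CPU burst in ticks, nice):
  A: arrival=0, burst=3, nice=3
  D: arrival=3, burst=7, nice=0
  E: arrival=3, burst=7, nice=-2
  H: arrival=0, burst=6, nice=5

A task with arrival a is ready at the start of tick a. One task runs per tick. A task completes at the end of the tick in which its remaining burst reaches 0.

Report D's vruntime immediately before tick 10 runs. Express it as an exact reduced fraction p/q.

vruntime(D, start of tick 10) = 1694/335

t=0: vr[A=0 H=0] → run A
t=1: vr[A=512/263 H=0] → run H
t=2: vr[A=512/263 H=1024/335] → run A
t=3: vr[A=1024/263 D=1024/335 E=1024/335 H=1024/335] → run D
t=4: vr[A=1024/263 D=1359/335 E=1024/335 H=1024/335] → run E
t=5: vr[A=1024/263 D=1359/335 E=983552/265655 H=1024/335] → run H
t=6: vr[A=1024/263 D=1359/335 E=983552/265655 H=2048/335] → run E
t=7: vr[A=1024/263 D=1359/335 E=1155072/265655 H=2048/335] → run A
t=8: vr[D=1359/335 E=1155072/265655 H=2048/335] → run D
t=9: vr[D=1694/335 E=1155072/265655 H=2048/335] → run E
t=10: vr[D=1694/335 E=1326592/265655 H=2048/335] → run E
t=11: vr[D=1694/335 E=1498112/265655 H=2048/335] → run D
t=12: vr[D=2029/335 E=1498112/265655 H=2048/335] → run E
t=13: vr[D=2029/335 E=1669632/265655 H=2048/335] → run D
t=14: vr[D=2364/335 E=1669632/265655 H=2048/335] → run H
t=15: vr[D=2364/335 E=1669632/265655 H=3072/335] → run E
t=16: vr[D=2364/335 E=1841152/265655 H=3072/335] → run E
t=17: vr[D=2364/335 H=3072/335] → run D
t=18: vr[D=2699/335 H=3072/335] → run D
t=19: vr[D=3034/335 H=3072/335] → run D
t=20: vr[H=3072/335] → run H
t=21: vr[H=4096/335] → run H
t=22: vr[H=1024/67] → run H
t=23: (idle)
t=24: (idle)
t=25: (idle)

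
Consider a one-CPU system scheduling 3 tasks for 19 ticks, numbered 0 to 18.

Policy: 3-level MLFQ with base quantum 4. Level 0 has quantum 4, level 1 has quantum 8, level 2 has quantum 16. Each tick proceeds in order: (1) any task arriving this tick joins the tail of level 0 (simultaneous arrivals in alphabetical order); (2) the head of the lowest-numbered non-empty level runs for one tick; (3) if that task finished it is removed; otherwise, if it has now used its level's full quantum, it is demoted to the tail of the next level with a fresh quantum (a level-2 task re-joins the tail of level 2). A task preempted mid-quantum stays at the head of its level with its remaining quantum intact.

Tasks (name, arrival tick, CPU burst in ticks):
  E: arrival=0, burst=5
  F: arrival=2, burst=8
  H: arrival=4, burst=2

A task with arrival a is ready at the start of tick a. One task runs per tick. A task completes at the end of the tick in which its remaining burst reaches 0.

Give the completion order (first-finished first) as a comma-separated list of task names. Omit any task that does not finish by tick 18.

completion order = H, E, F

t=0: L0/L1/L2 = E/-/- → run E
t=1: L0/L1/L2 = E/-/- → run E
t=2: L0/L1/L2 = EF/-/- → run E
t=3: L0/L1/L2 = EF/-/- → run E
t=4: L0/L1/L2 = FH/E/- → run F
t=5: L0/L1/L2 = FH/E/- → run F
t=6: L0/L1/L2 = FH/E/- → run F
t=7: L0/L1/L2 = FH/E/- → run F
t=8: L0/L1/L2 = H/EF/- → run H
t=9: L0/L1/L2 = H/EF/- → run H
t=10: L0/L1/L2 = -/EF/- → run E
t=11: L0/L1/L2 = -/F/- → run F
t=12: L0/L1/L2 = -/F/- → run F
t=13: L0/L1/L2 = -/F/- → run F
t=14: L0/L1/L2 = -/F/- → run F
t=15: (idle)
t=16: (idle)
t=17: (idle)
t=18: (idle)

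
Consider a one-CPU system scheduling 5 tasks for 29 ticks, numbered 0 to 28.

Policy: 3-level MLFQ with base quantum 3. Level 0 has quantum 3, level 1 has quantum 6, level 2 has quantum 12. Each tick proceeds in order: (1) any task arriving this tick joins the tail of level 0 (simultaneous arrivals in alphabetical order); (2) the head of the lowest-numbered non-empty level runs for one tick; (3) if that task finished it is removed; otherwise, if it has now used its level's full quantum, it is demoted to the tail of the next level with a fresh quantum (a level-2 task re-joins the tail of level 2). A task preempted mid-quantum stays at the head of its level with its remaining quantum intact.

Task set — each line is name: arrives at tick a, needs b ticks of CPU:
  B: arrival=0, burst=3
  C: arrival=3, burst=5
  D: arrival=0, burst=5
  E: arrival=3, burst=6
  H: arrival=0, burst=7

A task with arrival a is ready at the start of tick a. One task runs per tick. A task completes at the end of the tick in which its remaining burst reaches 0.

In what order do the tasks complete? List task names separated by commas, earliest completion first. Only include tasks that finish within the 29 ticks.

t=0: L0/L1/L2 = BDH/-/- → run B
t=1: L0/L1/L2 = BDH/-/- → run B
t=2: L0/L1/L2 = BDH/-/- → run B
t=3: L0/L1/L2 = DHCE/-/- → run D
t=4: L0/L1/L2 = DHCE/-/- → run D
t=5: L0/L1/L2 = DHCE/-/- → run D
t=6: L0/L1/L2 = HCE/D/- → run H
t=7: L0/L1/L2 = HCE/D/- → run H
t=8: L0/L1/L2 = HCE/D/- → run H
t=9: L0/L1/L2 = CE/DH/- → run C
t=10: L0/L1/L2 = CE/DH/- → run C
t=11: L0/L1/L2 = CE/DH/- → run C
t=12: L0/L1/L2 = E/DHC/- → run E
t=13: L0/L1/L2 = E/DHC/- → run E
t=14: L0/L1/L2 = E/DHC/- → run E
t=15: L0/L1/L2 = -/DHCE/- → run D
t=16: L0/L1/L2 = -/DHCE/- → run D
t=17: L0/L1/L2 = -/HCE/- → run H
t=18: L0/L1/L2 = -/HCE/- → run H
t=19: L0/L1/L2 = -/HCE/- → run H
t=20: L0/L1/L2 = -/HCE/- → run H
t=21: L0/L1/L2 = -/CE/- → run C
t=22: L0/L1/L2 = -/CE/- → run C
t=23: L0/L1/L2 = -/E/- → run E
t=24: L0/L1/L2 = -/E/- → run E
t=25: L0/L1/L2 = -/E/- → run E
t=26: (idle)
t=27: (idle)
t=28: (idle)

completion order = B, D, H, C, E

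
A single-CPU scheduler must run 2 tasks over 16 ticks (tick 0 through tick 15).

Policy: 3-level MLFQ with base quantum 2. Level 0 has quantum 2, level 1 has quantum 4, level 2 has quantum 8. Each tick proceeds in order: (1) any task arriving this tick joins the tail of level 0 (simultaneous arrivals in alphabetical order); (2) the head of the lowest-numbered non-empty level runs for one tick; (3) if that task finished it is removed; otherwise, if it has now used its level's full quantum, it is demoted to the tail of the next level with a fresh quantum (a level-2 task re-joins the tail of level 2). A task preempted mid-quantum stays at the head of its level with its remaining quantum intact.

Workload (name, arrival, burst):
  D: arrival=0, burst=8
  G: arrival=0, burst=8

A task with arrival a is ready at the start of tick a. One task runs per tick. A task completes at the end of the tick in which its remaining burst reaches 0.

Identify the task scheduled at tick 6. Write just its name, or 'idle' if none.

running at tick 6 = D

t=0: L0/L1/L2 = DG/-/- → run D
t=1: L0/L1/L2 = DG/-/- → run D
t=2: L0/L1/L2 = G/D/- → run G
t=3: L0/L1/L2 = G/D/- → run G
t=4: L0/L1/L2 = -/DG/- → run D
t=5: L0/L1/L2 = -/DG/- → run D
t=6: L0/L1/L2 = -/DG/- → run D
t=7: L0/L1/L2 = -/DG/- → run D
t=8: L0/L1/L2 = -/G/D → run G
t=9: L0/L1/L2 = -/G/D → run G
t=10: L0/L1/L2 = -/G/D → run G
t=11: L0/L1/L2 = -/G/D → run G
t=12: L0/L1/L2 = -/-/DG → run D
t=13: L0/L1/L2 = -/-/DG → run D
t=14: L0/L1/L2 = -/-/G → run G
t=15: L0/L1/L2 = -/-/G → run G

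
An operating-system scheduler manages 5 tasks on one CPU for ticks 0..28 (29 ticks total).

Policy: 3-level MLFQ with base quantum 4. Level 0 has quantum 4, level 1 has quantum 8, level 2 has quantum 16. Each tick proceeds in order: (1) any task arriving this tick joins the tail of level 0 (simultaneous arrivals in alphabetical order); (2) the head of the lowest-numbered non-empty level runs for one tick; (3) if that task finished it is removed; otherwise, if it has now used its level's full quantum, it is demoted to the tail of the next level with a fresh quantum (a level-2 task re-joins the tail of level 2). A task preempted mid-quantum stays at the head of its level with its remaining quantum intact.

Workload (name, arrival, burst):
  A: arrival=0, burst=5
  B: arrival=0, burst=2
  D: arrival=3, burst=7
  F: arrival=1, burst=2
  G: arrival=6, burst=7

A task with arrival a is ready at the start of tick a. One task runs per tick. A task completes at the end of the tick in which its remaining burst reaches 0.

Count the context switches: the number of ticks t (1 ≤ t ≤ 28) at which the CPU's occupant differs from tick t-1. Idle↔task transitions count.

context switches = 8

t=0: L0/L1/L2 = AB/-/- → run A
t=1: L0/L1/L2 = ABF/-/- → run A
t=2: L0/L1/L2 = ABF/-/- → run A
t=3: L0/L1/L2 = ABFD/-/- → run A
t=4: L0/L1/L2 = BFD/A/- → run B
t=5: L0/L1/L2 = BFD/A/- → run B
t=6: L0/L1/L2 = FDG/A/- → run F
t=7: L0/L1/L2 = FDG/A/- → run F
t=8: L0/L1/L2 = DG/A/- → run D
t=9: L0/L1/L2 = DG/A/- → run D
t=10: L0/L1/L2 = DG/A/- → run D
t=11: L0/L1/L2 = DG/A/- → run D
t=12: L0/L1/L2 = G/AD/- → run G
t=13: L0/L1/L2 = G/AD/- → run G
t=14: L0/L1/L2 = G/AD/- → run G
t=15: L0/L1/L2 = G/AD/- → run G
t=16: L0/L1/L2 = -/ADG/- → run A
t=17: L0/L1/L2 = -/DG/- → run D
t=18: L0/L1/L2 = -/DG/- → run D
t=19: L0/L1/L2 = -/DG/- → run D
t=20: L0/L1/L2 = -/G/- → run G
t=21: L0/L1/L2 = -/G/- → run G
t=22: L0/L1/L2 = -/G/- → run G
t=23: (idle)
t=24: (idle)
t=25: (idle)
t=26: (idle)
t=27: (idle)
t=28: (idle)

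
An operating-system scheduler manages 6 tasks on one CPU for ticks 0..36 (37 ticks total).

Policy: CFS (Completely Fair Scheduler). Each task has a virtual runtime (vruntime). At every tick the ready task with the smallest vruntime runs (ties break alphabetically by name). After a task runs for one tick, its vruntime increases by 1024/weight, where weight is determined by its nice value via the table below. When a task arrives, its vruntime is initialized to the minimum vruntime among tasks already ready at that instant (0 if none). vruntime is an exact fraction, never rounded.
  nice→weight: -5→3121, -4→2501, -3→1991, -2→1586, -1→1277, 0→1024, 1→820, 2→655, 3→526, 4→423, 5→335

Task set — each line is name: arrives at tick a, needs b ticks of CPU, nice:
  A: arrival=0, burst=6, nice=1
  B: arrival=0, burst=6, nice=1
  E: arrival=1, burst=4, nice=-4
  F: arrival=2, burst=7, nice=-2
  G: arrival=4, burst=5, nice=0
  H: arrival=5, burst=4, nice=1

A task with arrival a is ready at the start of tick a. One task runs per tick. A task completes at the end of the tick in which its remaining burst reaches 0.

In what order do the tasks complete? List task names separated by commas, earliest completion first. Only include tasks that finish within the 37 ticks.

t=0: vr[A=0 B=0] → run A
t=1: vr[A=256/205 B=0 E=0] → run B
t=2: vr[A=256/205 B=256/205 E=0 F=0] → run E
t=3: vr[A=256/205 B=256/205 E=1024/2501 F=0] → run F
t=4: vr[A=256/205 B=256/205 E=1024/2501 F=512/793 G=1024/2501] → run E
t=5: vr[A=256/205 B=256/205 E=2048/2501 F=512/793 G=1024/2501 H=1024/2501] → run G
t=6: vr[A=256/205 B=256/205 E=2048/2501 F=512/793 G=3525/2501 H=1024/2501] → run H
t=7: vr[A=256/205 B=256/205 E=2048/2501 F=512/793 G=3525/2501 H=20736/12505] → run F
t=8: vr[A=256/205 B=256/205 E=2048/2501 F=1024/793 G=3525/2501 H=20736/12505] → run E
t=9: vr[A=256/205 B=256/205 E=3072/2501 F=1024/793 G=3525/2501 H=20736/12505] → run E
t=10: vr[A=256/205 B=256/205 F=1024/793 G=3525/2501 H=20736/12505] → run A
t=11: vr[A=512/205 B=256/205 F=1024/793 G=3525/2501 H=20736/12505] → run B
t=12: vr[A=512/205 B=512/205 F=1024/793 G=3525/2501 H=20736/12505] → run F
t=13: vr[A=512/205 B=512/205 F=1536/793 G=3525/2501 H=20736/12505] → run G
t=14: vr[A=512/205 B=512/205 F=1536/793 G=6026/2501 H=20736/12505] → run H
t=15: vr[A=512/205 B=512/205 F=1536/793 G=6026/2501 H=36352/12505] → run F
t=16: vr[A=512/205 B=512/205 F=2048/793 G=6026/2501 H=36352/12505] → run G
t=17: vr[A=512/205 B=512/205 F=2048/793 G=8527/2501 H=36352/12505] → run A
t=18: vr[A=768/205 B=512/205 F=2048/793 G=8527/2501 H=36352/12505] → run B
t=19: vr[A=768/205 B=768/205 F=2048/793 G=8527/2501 H=36352/12505] → run F
t=20: vr[A=768/205 B=768/205 F=2560/793 G=8527/2501 H=36352/12505] → run H
t=21: vr[A=768/205 B=768/205 F=2560/793 G=8527/2501 H=51968/12505] → run F
t=22: vr[A=768/205 B=768/205 F=3072/793 G=8527/2501 H=51968/12505] → run G
t=23: vr[A=768/205 B=768/205 F=3072/793 G=11028/2501 H=51968/12505] → run A
t=24: vr[A=1024/205 B=768/205 F=3072/793 G=11028/2501 H=51968/12505] → run B
t=25: vr[A=1024/205 B=1024/205 F=3072/793 G=11028/2501 H=51968/12505] → run F
t=26: vr[A=1024/205 B=1024/205 G=11028/2501 H=51968/12505] → run H
t=27: vr[A=1024/205 B=1024/205 G=11028/2501] → run G
t=28: vr[A=1024/205 B=1024/205] → run A
t=29: vr[A=256/41 B=1024/205] → run B
t=30: vr[A=256/41 B=256/41] → run A
t=31: vr[B=256/41] → run B
t=32: (idle)
t=33: (idle)
t=34: (idle)
t=35: (idle)
t=36: (idle)

completion order = E, F, H, G, A, B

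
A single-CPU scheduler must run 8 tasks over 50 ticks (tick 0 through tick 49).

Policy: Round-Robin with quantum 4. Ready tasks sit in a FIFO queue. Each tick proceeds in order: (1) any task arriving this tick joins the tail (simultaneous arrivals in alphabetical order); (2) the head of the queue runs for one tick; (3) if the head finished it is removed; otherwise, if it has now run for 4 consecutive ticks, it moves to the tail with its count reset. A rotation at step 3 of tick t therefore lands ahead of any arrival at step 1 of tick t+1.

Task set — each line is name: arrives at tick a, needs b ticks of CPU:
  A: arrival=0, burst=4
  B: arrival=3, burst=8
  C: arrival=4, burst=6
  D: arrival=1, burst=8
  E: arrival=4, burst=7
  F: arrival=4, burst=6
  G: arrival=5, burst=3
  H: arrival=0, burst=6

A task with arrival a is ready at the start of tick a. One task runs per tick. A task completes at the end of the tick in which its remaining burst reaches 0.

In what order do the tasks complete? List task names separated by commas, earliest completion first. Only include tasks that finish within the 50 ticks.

t=0: queue=[A,H] q_used=0 → run A
t=1: queue=[A,H,D] q_used=1 → run A
t=2: queue=[A,H,D] q_used=2 → run A
t=3: queue=[A,H,D,B] q_used=3 → run A
t=4: queue=[H,D,B,C,E,F] q_used=0 → run H
t=5: queue=[H,D,B,C,E,F,G] q_used=1 → run H
t=6: queue=[H,D,B,C,E,F,G] q_used=2 → run H
t=7: queue=[H,D,B,C,E,F,G] q_used=3 → run H
t=8: queue=[D,B,C,E,F,G,H] q_used=0 → run D
t=9: queue=[D,B,C,E,F,G,H] q_used=1 → run D
t=10: queue=[D,B,C,E,F,G,H] q_used=2 → run D
t=11: queue=[D,B,C,E,F,G,H] q_used=3 → run D
t=12: queue=[B,C,E,F,G,H,D] q_used=0 → run B
t=13: queue=[B,C,E,F,G,H,D] q_used=1 → run B
t=14: queue=[B,C,E,F,G,H,D] q_used=2 → run B
t=15: queue=[B,C,E,F,G,H,D] q_used=3 → run B
t=16: queue=[C,E,F,G,H,D,B] q_used=0 → run C
t=17: queue=[C,E,F,G,H,D,B] q_used=1 → run C
t=18: queue=[C,E,F,G,H,D,B] q_used=2 → run C
t=19: queue=[C,E,F,G,H,D,B] q_used=3 → run C
t=20: queue=[E,F,G,H,D,B,C] q_used=0 → run E
t=21: queue=[E,F,G,H,D,B,C] q_used=1 → run E
t=22: queue=[E,F,G,H,D,B,C] q_used=2 → run E
t=23: queue=[E,F,G,H,D,B,C] q_used=3 → run E
t=24: queue=[F,G,H,D,B,C,E] q_used=0 → run F
t=25: queue=[F,G,H,D,B,C,E] q_used=1 → run F
t=26: queue=[F,G,H,D,B,C,E] q_used=2 → run F
t=27: queue=[F,G,H,D,B,C,E] q_used=3 → run F
t=28: queue=[G,H,D,B,C,E,F] q_used=0 → run G
t=29: queue=[G,H,D,B,C,E,F] q_used=1 → run G
t=30: queue=[G,H,D,B,C,E,F] q_used=2 → run G
t=31: queue=[H,D,B,C,E,F] q_used=0 → run H
t=32: queue=[H,D,B,C,E,F] q_used=1 → run H
t=33: queue=[D,B,C,E,F] q_used=0 → run D
t=34: queue=[D,B,C,E,F] q_used=1 → run D
t=35: queue=[D,B,C,E,F] q_used=2 → run D
t=36: queue=[D,B,C,E,F] q_used=3 → run D
t=37: queue=[B,C,E,F] q_used=0 → run B
t=38: queue=[B,C,E,F] q_used=1 → run B
t=39: queue=[B,C,E,F] q_used=2 → run B
t=40: queue=[B,C,E,F] q_used=3 → run B
t=41: queue=[C,E,F] q_used=0 → run C
t=42: queue=[C,E,F] q_used=1 → run C
t=43: queue=[E,F] q_used=0 → run E
t=44: queue=[E,F] q_used=1 → run E
t=45: queue=[E,F] q_used=2 → run E
t=46: queue=[F] q_used=0 → run F
t=47: queue=[F] q_used=1 → run F
t=48: (idle)
t=49: (idle)

completion order = A, G, H, D, B, C, E, F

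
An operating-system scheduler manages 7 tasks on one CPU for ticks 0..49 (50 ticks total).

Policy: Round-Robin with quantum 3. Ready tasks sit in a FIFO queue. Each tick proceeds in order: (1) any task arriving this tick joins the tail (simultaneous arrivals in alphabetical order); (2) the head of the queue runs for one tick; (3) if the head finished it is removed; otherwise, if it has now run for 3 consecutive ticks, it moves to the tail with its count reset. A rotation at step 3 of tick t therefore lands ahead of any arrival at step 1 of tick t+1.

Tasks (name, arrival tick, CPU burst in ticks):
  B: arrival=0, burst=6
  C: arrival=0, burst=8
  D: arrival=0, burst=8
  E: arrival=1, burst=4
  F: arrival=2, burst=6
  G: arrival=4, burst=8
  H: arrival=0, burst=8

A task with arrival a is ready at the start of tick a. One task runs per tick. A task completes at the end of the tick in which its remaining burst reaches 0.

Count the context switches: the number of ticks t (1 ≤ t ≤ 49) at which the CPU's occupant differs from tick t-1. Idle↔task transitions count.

t=0: queue=[B,C,D,H] q_used=0 → run B
t=1: queue=[B,C,D,H,E] q_used=1 → run B
t=2: queue=[B,C,D,H,E,F] q_used=2 → run B
t=3: queue=[C,D,H,E,F,B] q_used=0 → run C
t=4: queue=[C,D,H,E,F,B,G] q_used=1 → run C
t=5: queue=[C,D,H,E,F,B,G] q_used=2 → run C
t=6: queue=[D,H,E,F,B,G,C] q_used=0 → run D
t=7: queue=[D,H,E,F,B,G,C] q_used=1 → run D
t=8: queue=[D,H,E,F,B,G,C] q_used=2 → run D
t=9: queue=[H,E,F,B,G,C,D] q_used=0 → run H
t=10: queue=[H,E,F,B,G,C,D] q_used=1 → run H
t=11: queue=[H,E,F,B,G,C,D] q_used=2 → run H
t=12: queue=[E,F,B,G,C,D,H] q_used=0 → run E
t=13: queue=[E,F,B,G,C,D,H] q_used=1 → run E
t=14: queue=[E,F,B,G,C,D,H] q_used=2 → run E
t=15: queue=[F,B,G,C,D,H,E] q_used=0 → run F
t=16: queue=[F,B,G,C,D,H,E] q_used=1 → run F
t=17: queue=[F,B,G,C,D,H,E] q_used=2 → run F
t=18: queue=[B,G,C,D,H,E,F] q_used=0 → run B
t=19: queue=[B,G,C,D,H,E,F] q_used=1 → run B
t=20: queue=[B,G,C,D,H,E,F] q_used=2 → run B
t=21: queue=[G,C,D,H,E,F] q_used=0 → run G
t=22: queue=[G,C,D,H,E,F] q_used=1 → run G
t=23: queue=[G,C,D,H,E,F] q_used=2 → run G
t=24: queue=[C,D,H,E,F,G] q_used=0 → run C
t=25: queue=[C,D,H,E,F,G] q_used=1 → run C
t=26: queue=[C,D,H,E,F,G] q_used=2 → run C
t=27: queue=[D,H,E,F,G,C] q_used=0 → run D
t=28: queue=[D,H,E,F,G,C] q_used=1 → run D
t=29: queue=[D,H,E,F,G,C] q_used=2 → run D
t=30: queue=[H,E,F,G,C,D] q_used=0 → run H
t=31: queue=[H,E,F,G,C,D] q_used=1 → run H
t=32: queue=[H,E,F,G,C,D] q_used=2 → run H
t=33: queue=[E,F,G,C,D,H] q_used=0 → run E
t=34: queue=[F,G,C,D,H] q_used=0 → run F
t=35: queue=[F,G,C,D,H] q_used=1 → run F
t=36: queue=[F,G,C,D,H] q_used=2 → run F
t=37: queue=[G,C,D,H] q_used=0 → run G
t=38: queue=[G,C,D,H] q_used=1 → run G
t=39: queue=[G,C,D,H] q_used=2 → run G
t=40: queue=[C,D,H,G] q_used=0 → run C
t=41: queue=[C,D,H,G] q_used=1 → run C
t=42: queue=[D,H,G] q_used=0 → run D
t=43: queue=[D,H,G] q_used=1 → run D
t=44: queue=[H,G] q_used=0 → run H
t=45: queue=[H,G] q_used=1 → run H
t=46: queue=[G] q_used=0 → run G
t=47: queue=[G] q_used=1 → run G
t=48: (idle)
t=49: (idle)

context switches = 18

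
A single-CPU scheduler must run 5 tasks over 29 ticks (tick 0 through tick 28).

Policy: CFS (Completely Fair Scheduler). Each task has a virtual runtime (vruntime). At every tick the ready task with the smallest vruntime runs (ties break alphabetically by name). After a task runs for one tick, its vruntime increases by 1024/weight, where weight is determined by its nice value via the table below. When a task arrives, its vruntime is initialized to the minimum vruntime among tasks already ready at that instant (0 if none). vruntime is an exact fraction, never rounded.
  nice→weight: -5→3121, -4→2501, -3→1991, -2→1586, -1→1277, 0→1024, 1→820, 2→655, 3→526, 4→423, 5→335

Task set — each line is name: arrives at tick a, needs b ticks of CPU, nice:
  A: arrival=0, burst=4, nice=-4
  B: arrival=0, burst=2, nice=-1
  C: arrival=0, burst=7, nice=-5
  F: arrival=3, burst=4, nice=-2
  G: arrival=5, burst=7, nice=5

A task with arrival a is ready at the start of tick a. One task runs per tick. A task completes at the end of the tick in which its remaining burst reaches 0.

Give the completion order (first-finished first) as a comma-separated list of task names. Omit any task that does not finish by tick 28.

t=0: vr[A=0 B=0 C=0] → run A
t=1: vr[A=1024/2501 B=0 C=0] → run B
t=2: vr[A=1024/2501 B=1024/1277 C=0] → run C
t=3: vr[A=1024/2501 B=1024/1277 C=1024/3121 F=1024/3121] → run C
t=4: vr[A=1024/2501 B=1024/1277 C=2048/3121 F=1024/3121] → run F
t=5: vr[A=1024/2501 B=1024/1277 C=2048/3121 F=2409984/2474953 G=1024/2501] → run A
t=6: vr[A=2048/2501 B=1024/1277 C=2048/3121 F=2409984/2474953 G=1024/2501] → run G
t=7: vr[A=2048/2501 B=1024/1277 C=2048/3121 F=2409984/2474953 G=2904064/837835] → run C
t=8: vr[A=2048/2501 B=1024/1277 C=3072/3121 F=2409984/2474953 G=2904064/837835] → run B
t=9: vr[A=2048/2501 C=3072/3121 F=2409984/2474953 G=2904064/837835] → run A
t=10: vr[A=3072/2501 C=3072/3121 F=2409984/2474953 G=2904064/837835] → run F
t=11: vr[A=3072/2501 C=3072/3121 F=4007936/2474953 G=2904064/837835] → run C
t=12: vr[A=3072/2501 C=4096/3121 F=4007936/2474953 G=2904064/837835] → run A
t=13: vr[C=4096/3121 F=4007936/2474953 G=2904064/837835] → run C
t=14: vr[C=5120/3121 F=4007936/2474953 G=2904064/837835] → run F
t=15: vr[C=5120/3121 F=5605888/2474953 G=2904064/837835] → run C
t=16: vr[C=6144/3121 F=5605888/2474953 G=2904064/837835] → run C
t=17: vr[F=5605888/2474953 G=2904064/837835] → run F
t=18: vr[G=2904064/837835] → run G
t=19: vr[G=5465088/837835] → run G
t=20: vr[G=8026112/837835] → run G
t=21: vr[G=10587136/837835] → run G
t=22: vr[G=2629632/167567] → run G
t=23: vr[G=15709184/837835] → run G
t=24: (idle)
t=25: (idle)
t=26: (idle)
t=27: (idle)
t=28: (idle)

completion order = B, A, C, F, G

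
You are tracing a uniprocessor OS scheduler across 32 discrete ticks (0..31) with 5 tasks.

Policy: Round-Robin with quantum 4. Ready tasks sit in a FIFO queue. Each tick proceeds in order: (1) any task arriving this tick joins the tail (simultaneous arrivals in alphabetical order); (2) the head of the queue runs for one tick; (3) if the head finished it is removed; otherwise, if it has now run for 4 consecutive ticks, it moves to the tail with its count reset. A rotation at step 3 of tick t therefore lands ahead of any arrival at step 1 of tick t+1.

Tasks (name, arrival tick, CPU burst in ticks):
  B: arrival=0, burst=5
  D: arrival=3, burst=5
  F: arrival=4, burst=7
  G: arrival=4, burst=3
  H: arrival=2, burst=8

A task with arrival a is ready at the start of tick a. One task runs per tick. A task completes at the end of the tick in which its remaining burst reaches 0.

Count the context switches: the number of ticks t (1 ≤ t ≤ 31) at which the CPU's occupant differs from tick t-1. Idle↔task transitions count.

context switches = 9

t=0: queue=[B] q_used=0 → run B
t=1: queue=[B] q_used=1 → run B
t=2: queue=[B,H] q_used=2 → run B
t=3: queue=[B,H,D] q_used=3 → run B
t=4: queue=[H,D,B,F,G] q_used=0 → run H
t=5: queue=[H,D,B,F,G] q_used=1 → run H
t=6: queue=[H,D,B,F,G] q_used=2 → run H
t=7: queue=[H,D,B,F,G] q_used=3 → run H
t=8: queue=[D,B,F,G,H] q_used=0 → run D
t=9: queue=[D,B,F,G,H] q_used=1 → run D
t=10: queue=[D,B,F,G,H] q_used=2 → run D
t=11: queue=[D,B,F,G,H] q_used=3 → run D
t=12: queue=[B,F,G,H,D] q_used=0 → run B
t=13: queue=[F,G,H,D] q_used=0 → run F
t=14: queue=[F,G,H,D] q_used=1 → run F
t=15: queue=[F,G,H,D] q_used=2 → run F
t=16: queue=[F,G,H,D] q_used=3 → run F
t=17: queue=[G,H,D,F] q_used=0 → run G
t=18: queue=[G,H,D,F] q_used=1 → run G
t=19: queue=[G,H,D,F] q_used=2 → run G
t=20: queue=[H,D,F] q_used=0 → run H
t=21: queue=[H,D,F] q_used=1 → run H
t=22: queue=[H,D,F] q_used=2 → run H
t=23: queue=[H,D,F] q_used=3 → run H
t=24: queue=[D,F] q_used=0 → run D
t=25: queue=[F] q_used=0 → run F
t=26: queue=[F] q_used=1 → run F
t=27: queue=[F] q_used=2 → run F
t=28: (idle)
t=29: (idle)
t=30: (idle)
t=31: (idle)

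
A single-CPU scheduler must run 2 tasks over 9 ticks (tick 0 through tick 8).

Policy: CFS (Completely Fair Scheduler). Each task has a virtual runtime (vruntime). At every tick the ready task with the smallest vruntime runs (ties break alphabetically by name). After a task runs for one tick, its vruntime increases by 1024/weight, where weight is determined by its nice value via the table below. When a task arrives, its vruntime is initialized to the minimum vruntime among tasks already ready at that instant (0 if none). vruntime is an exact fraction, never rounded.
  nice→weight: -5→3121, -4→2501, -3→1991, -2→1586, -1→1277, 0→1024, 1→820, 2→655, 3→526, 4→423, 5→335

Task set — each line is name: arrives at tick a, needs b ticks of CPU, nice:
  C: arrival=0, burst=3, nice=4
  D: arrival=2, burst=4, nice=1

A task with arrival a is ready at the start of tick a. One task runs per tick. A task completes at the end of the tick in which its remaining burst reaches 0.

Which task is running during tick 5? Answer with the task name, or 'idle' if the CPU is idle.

t=0: vr[C=0] → run C
t=1: vr[C=1024/423] → run C
t=2: vr[C=2048/423 D=2048/423] → run C
t=3: vr[D=2048/423] → run D
t=4: vr[D=528128/86715] → run D
t=5: vr[D=636416/86715] → run D
t=6: vr[D=744704/86715] → run D
t=7: (idle)
t=8: (idle)

running at tick 5 = D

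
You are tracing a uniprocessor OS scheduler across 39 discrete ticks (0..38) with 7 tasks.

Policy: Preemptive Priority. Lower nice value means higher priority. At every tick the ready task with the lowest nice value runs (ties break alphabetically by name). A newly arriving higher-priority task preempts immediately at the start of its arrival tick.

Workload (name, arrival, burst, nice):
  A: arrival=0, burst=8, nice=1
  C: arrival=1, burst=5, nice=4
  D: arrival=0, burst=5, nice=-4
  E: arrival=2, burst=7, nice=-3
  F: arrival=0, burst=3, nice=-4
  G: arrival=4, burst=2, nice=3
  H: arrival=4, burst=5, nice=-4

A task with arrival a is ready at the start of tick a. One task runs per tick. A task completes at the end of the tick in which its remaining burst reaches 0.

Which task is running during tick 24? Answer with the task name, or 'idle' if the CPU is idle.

running at tick 24 = A

t=0: ready={A,D,F} → run D
t=1: ready={A,C,D,F} → run D
t=2: ready={A,C,D,E,F} → run D
t=3: ready={A,C,D,E,F} → run D
t=4: ready={A,C,D,E,F,G,H} → run D
t=5: ready={A,C,E,F,G,H} → run F
t=6: ready={A,C,E,F,G,H} → run F
t=7: ready={A,C,E,F,G,H} → run F
t=8: ready={A,C,E,G,H} → run H
t=9: ready={A,C,E,G,H} → run H
t=10: ready={A,C,E,G,H} → run H
t=11: ready={A,C,E,G,H} → run H
t=12: ready={A,C,E,G,H} → run H
t=13: ready={A,C,E,G} → run E
t=14: ready={A,C,E,G} → run E
t=15: ready={A,C,E,G} → run E
t=16: ready={A,C,E,G} → run E
t=17: ready={A,C,E,G} → run E
t=18: ready={A,C,E,G} → run E
t=19: ready={A,C,E,G} → run E
t=20: ready={A,C,G} → run A
t=21: ready={A,C,G} → run A
t=22: ready={A,C,G} → run A
t=23: ready={A,C,G} → run A
t=24: ready={A,C,G} → run A
t=25: ready={A,C,G} → run A
t=26: ready={A,C,G} → run A
t=27: ready={A,C,G} → run A
t=28: ready={C,G} → run G
t=29: ready={C,G} → run G
t=30: ready={C} → run C
t=31: ready={C} → run C
t=32: ready={C} → run C
t=33: ready={C} → run C
t=34: ready={C} → run C
t=35: (idle)
t=36: (idle)
t=37: (idle)
t=38: (idle)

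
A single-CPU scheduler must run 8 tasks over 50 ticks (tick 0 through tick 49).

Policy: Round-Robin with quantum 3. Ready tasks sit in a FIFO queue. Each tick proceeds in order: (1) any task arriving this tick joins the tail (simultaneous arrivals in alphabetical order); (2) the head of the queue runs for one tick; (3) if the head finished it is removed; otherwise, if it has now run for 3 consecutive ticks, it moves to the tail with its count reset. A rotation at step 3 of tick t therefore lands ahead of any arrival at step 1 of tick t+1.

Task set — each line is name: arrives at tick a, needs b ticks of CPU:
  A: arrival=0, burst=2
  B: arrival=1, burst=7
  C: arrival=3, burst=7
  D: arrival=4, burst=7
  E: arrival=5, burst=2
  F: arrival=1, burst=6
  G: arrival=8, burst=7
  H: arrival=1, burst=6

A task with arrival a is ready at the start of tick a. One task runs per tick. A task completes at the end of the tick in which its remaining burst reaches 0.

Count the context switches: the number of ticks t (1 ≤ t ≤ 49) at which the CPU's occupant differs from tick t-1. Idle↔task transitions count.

context switches = 18

t=0: queue=[A] q_used=0 → run A
t=1: queue=[A,B,F,H] q_used=1 → run A
t=2: queue=[B,F,H] q_used=0 → run B
t=3: queue=[B,F,H,C] q_used=1 → run B
t=4: queue=[B,F,H,C,D] q_used=2 → run B
t=5: queue=[F,H,C,D,B,E] q_used=0 → run F
t=6: queue=[F,H,C,D,B,E] q_used=1 → run F
t=7: queue=[F,H,C,D,B,E] q_used=2 → run F
t=8: queue=[H,C,D,B,E,F,G] q_used=0 → run H
t=9: queue=[H,C,D,B,E,F,G] q_used=1 → run H
t=10: queue=[H,C,D,B,E,F,G] q_used=2 → run H
t=11: queue=[C,D,B,E,F,G,H] q_used=0 → run C
t=12: queue=[C,D,B,E,F,G,H] q_used=1 → run C
t=13: queue=[C,D,B,E,F,G,H] q_used=2 → run C
t=14: queue=[D,B,E,F,G,H,C] q_used=0 → run D
t=15: queue=[D,B,E,F,G,H,C] q_used=1 → run D
t=16: queue=[D,B,E,F,G,H,C] q_used=2 → run D
t=17: queue=[B,E,F,G,H,C,D] q_used=0 → run B
t=18: queue=[B,E,F,G,H,C,D] q_used=1 → run B
t=19: queue=[B,E,F,G,H,C,D] q_used=2 → run B
t=20: queue=[E,F,G,H,C,D,B] q_used=0 → run E
t=21: queue=[E,F,G,H,C,D,B] q_used=1 → run E
t=22: queue=[F,G,H,C,D,B] q_used=0 → run F
t=23: queue=[F,G,H,C,D,B] q_used=1 → run F
t=24: queue=[F,G,H,C,D,B] q_used=2 → run F
t=25: queue=[G,H,C,D,B] q_used=0 → run G
t=26: queue=[G,H,C,D,B] q_used=1 → run G
t=27: queue=[G,H,C,D,B] q_used=2 → run G
t=28: queue=[H,C,D,B,G] q_used=0 → run H
t=29: queue=[H,C,D,B,G] q_used=1 → run H
t=30: queue=[H,C,D,B,G] q_used=2 → run H
t=31: queue=[C,D,B,G] q_used=0 → run C
t=32: queue=[C,D,B,G] q_used=1 → run C
t=33: queue=[C,D,B,G] q_used=2 → run C
t=34: queue=[D,B,G,C] q_used=0 → run D
t=35: queue=[D,B,G,C] q_used=1 → run D
t=36: queue=[D,B,G,C] q_used=2 → run D
t=37: queue=[B,G,C,D] q_used=0 → run B
t=38: queue=[G,C,D] q_used=0 → run G
t=39: queue=[G,C,D] q_used=1 → run G
t=40: queue=[G,C,D] q_used=2 → run G
t=41: queue=[C,D,G] q_used=0 → run C
t=42: queue=[D,G] q_used=0 → run D
t=43: queue=[G] q_used=0 → run G
t=44: (idle)
t=45: (idle)
t=46: (idle)
t=47: (idle)
t=48: (idle)
t=49: (idle)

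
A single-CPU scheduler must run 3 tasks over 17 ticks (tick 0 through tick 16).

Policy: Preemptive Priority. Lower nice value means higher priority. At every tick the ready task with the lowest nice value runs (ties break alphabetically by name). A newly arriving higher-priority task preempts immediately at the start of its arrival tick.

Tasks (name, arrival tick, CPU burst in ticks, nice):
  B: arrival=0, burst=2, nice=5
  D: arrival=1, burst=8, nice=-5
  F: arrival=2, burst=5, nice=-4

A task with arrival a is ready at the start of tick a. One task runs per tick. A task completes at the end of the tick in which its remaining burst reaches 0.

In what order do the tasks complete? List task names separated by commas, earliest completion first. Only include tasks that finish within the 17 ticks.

completion order = D, F, B

t=0: ready={B} → run B
t=1: ready={B,D} → run D
t=2: ready={B,D,F} → run D
t=3: ready={B,D,F} → run D
t=4: ready={B,D,F} → run D
t=5: ready={B,D,F} → run D
t=6: ready={B,D,F} → run D
t=7: ready={B,D,F} → run D
t=8: ready={B,D,F} → run D
t=9: ready={B,F} → run F
t=10: ready={B,F} → run F
t=11: ready={B,F} → run F
t=12: ready={B,F} → run F
t=13: ready={B,F} → run F
t=14: ready={B} → run B
t=15: (idle)
t=16: (idle)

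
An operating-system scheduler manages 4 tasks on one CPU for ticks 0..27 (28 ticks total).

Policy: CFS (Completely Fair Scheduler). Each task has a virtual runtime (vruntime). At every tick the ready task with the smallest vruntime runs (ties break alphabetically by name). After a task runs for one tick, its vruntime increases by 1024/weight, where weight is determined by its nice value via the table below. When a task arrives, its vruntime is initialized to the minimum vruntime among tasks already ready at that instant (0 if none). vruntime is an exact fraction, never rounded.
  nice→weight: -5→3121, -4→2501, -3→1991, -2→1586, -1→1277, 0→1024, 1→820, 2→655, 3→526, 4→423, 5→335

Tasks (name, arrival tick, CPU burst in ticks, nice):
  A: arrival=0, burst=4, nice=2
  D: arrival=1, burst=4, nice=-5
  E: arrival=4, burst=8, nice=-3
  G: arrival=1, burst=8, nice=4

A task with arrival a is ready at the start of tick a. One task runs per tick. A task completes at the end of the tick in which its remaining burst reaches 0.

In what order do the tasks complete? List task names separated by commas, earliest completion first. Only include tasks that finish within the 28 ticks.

completion order = D, A, E, G

t=0: vr[A=0] → run A
t=1: vr[A=1024/655 D=1024/655 G=1024/655] → run A
t=2: vr[A=2048/655 D=1024/655 G=1024/655] → run D
t=3: vr[A=2048/655 D=3866624/2044255 G=1024/655] → run G
t=4: vr[A=2048/655 D=3866624/2044255 E=3866624/2044255 G=1103872/277065] → run D
t=5: vr[A=2048/655 D=4537344/2044255 E=3866624/2044255 G=1103872/277065] → run E
t=6: vr[A=2048/655 D=4537344/2044255 E=9791765504/4070111705 G=1103872/277065] → run D
t=7: vr[A=2048/655 D=5208064/2044255 E=9791765504/4070111705 G=1103872/277065] → run E
t=8: vr[A=2048/655 D=5208064/2044255 E=11885082624/4070111705 G=1103872/277065] → run D
t=9: vr[A=2048/655 E=11885082624/4070111705 G=1103872/277065] → run E
t=10: vr[A=2048/655 E=13978399744/4070111705 G=1103872/277065] → run A
t=11: vr[A=3072/655 E=13978399744/4070111705 G=1103872/277065] → run E
t=12: vr[A=3072/655 E=16071716864/4070111705 G=1103872/277065] → run E
t=13: vr[A=3072/655 E=18165033984/4070111705 G=1103872/277065] → run G
t=14: vr[A=3072/655 E=18165033984/4070111705 G=1774592/277065] → run E
t=15: vr[A=3072/655 E=20258351104/4070111705 G=1774592/277065] → run A
t=16: vr[E=20258351104/4070111705 G=1774592/277065] → run E
t=17: vr[E=22351668224/4070111705 G=1774592/277065] → run E
t=18: vr[G=1774592/277065] → run G
t=19: vr[G=815104/92355] → run G
t=20: vr[G=3116032/277065] → run G
t=21: vr[G=3786752/277065] → run G
t=22: vr[G=1485824/92355] → run G
t=23: vr[G=5128192/277065] → run G
t=24: (idle)
t=25: (idle)
t=26: (idle)
t=27: (idle)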